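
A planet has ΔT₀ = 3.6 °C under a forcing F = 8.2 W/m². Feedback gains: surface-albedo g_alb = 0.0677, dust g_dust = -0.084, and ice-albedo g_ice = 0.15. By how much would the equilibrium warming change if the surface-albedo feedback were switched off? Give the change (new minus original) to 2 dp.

-0.30 °C

Original: g = 0.1337, ΔT = 3.6/(1−0.1337) = 4.1556 °C.
Without surface-albedo: g' = 0.066, ΔT' = 3.6/(1−0.066) = 3.8544 °C.
Change = 3.8544 − 4.1556 = -0.30 °C.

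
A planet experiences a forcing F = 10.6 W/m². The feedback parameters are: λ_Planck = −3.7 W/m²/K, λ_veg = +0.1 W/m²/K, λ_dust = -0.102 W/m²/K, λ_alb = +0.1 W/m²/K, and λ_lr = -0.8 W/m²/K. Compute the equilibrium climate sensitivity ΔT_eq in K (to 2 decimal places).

Net feedback parameter λ = (−3.7) + (+0.1) + (-0.102) + (+0.1) + (-0.8) = -4.402 W/m²/K.
ΔT = −F/λ = −10.6/(-4.402) = 2.41 K.

2.41 K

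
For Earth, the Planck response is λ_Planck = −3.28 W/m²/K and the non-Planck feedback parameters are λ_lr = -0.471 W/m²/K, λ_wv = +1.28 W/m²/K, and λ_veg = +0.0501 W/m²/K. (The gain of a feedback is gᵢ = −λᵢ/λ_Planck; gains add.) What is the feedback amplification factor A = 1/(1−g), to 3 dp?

1.355

Convert to gains: g_lr = -0.471/3.28 = -0.1436; g_wv = 1.28/3.28 = 0.3902; g_veg = 0.0501/3.28 = 0.01527.
Total gain g = 0.26187.
A = 1/(1 − 0.26187) = 1.355.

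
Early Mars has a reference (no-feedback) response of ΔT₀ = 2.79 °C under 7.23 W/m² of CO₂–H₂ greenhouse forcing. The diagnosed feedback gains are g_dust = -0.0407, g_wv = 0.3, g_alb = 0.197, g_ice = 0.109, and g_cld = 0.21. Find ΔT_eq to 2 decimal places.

Total gain g = -0.0407 + 0.3 + 0.197 + 0.109 + 0.21 = 0.7753.
Amplification A = 1/(1 − 0.7753) = 4.45.
ΔT = 2.79 × 4.45 = 12.42 °C.

12.42 °C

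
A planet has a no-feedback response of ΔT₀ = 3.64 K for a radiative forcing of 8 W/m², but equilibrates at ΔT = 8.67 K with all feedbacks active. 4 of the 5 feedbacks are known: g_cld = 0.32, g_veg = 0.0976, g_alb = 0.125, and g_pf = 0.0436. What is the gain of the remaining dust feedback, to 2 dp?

-0.01

Amplification A = ΔT/ΔT₀ = 8.67/3.64 = 2.382.
Total gain g = 1 − 1/A = 1 − 1/2.382 = 0.5802.
Known gains sum to 0.32 + 0.0976 + 0.125 + 0.0436 = 0.5862.
g_dust = 0.5802 − 0.5862 = -0.01.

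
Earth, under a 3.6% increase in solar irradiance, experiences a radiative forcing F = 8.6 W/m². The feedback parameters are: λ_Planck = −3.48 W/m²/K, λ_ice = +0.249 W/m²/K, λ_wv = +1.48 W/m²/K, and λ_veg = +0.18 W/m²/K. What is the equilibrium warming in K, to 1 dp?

5.5 K

Net feedback parameter λ = (−3.48) + (+0.249) + (+1.48) + (+0.18) = -1.571 W/m²/K.
ΔT = −F/λ = −8.6/(-1.571) = 5.5 K.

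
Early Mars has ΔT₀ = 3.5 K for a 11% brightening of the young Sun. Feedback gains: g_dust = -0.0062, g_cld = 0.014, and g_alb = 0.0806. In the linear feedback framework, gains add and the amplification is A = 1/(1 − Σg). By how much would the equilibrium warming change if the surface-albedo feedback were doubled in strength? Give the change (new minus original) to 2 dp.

0.37 K

Original: g = 0.0884, ΔT = 3.5/(1−0.0884) = 3.8394 K.
With doubled surface-albedo: g' = 0.169, ΔT' = 3.5/(1−0.169) = 4.2118 K.
Change = 4.2118 − 3.8394 = 0.37 K.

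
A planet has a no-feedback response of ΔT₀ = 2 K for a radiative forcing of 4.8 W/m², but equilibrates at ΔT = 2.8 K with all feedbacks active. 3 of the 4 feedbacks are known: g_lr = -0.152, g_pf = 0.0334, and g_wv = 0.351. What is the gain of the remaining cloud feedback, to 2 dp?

Amplification A = ΔT/ΔT₀ = 2.8/2 = 1.4.
Total gain g = 1 − 1/A = 1 − 1/1.4 = 0.2857.
Known gains sum to -0.152 + 0.0334 + 0.351 = 0.2324.
g_cld = 0.2857 − 0.2324 = 0.05.

0.05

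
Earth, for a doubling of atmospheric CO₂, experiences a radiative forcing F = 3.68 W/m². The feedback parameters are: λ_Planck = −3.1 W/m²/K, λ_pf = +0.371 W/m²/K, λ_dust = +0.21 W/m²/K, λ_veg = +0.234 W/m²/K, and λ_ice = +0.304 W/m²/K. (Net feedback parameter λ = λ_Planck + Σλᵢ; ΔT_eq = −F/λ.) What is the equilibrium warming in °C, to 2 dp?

Net feedback parameter λ = (−3.1) + (+0.371) + (+0.21) + (+0.234) + (+0.304) = -1.981 W/m²/K.
ΔT = −F/λ = −3.68/(-1.981) = 1.86 °C.

1.86 °C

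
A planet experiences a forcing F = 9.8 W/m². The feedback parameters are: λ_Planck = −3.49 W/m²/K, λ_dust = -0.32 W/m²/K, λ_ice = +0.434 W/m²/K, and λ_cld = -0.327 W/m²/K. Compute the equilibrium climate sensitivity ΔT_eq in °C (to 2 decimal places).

Net feedback parameter λ = (−3.49) + (-0.32) + (+0.434) + (-0.327) = -3.703 W/m²/K.
ΔT = −F/λ = −9.8/(-3.703) = 2.65 °C.

2.65 °C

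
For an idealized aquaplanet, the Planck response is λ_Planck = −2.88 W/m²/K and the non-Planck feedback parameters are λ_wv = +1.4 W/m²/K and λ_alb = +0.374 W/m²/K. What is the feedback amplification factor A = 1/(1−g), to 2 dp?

2.60

Convert to gains: g_wv = 1.4/2.88 = 0.4861; g_alb = 0.374/2.88 = 0.1299.
Total gain g = 0.616.
A = 1/(1 − 0.616) = 2.60.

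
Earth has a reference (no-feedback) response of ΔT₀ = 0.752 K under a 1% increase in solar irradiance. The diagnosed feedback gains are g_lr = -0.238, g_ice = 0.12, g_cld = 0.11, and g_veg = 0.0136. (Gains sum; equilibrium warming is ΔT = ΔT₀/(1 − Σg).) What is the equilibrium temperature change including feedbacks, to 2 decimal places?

Total gain g = -0.238 + 0.12 + 0.11 + 0.0136 = 0.0056.
Amplification A = 1/(1 − 0.0056) = 1.006.
ΔT = 0.752 × 1.006 = 0.76 K.

0.76 K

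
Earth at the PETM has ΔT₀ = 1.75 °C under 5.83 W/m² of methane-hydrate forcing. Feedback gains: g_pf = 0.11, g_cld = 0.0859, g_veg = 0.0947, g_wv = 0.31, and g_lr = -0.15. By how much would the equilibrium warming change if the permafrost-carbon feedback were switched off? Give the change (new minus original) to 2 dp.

-0.53 °C

Original: g = 0.4506, ΔT = 1.75/(1−0.4506) = 3.1853 °C.
Without permafrost-carbon: g' = 0.3406, ΔT' = 1.75/(1−0.3406) = 2.6539 °C.
Change = 2.6539 − 3.1853 = -0.53 °C.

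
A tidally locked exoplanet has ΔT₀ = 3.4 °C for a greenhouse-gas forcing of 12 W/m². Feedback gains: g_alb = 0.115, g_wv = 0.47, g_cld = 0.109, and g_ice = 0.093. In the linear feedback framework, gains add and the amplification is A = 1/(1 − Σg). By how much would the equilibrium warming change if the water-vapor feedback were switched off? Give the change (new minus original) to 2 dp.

Original: g = 0.787, ΔT = 3.4/(1−0.787) = 15.9624 °C.
Without water-vapor: g' = 0.317, ΔT' = 3.4/(1−0.317) = 4.9780 °C.
Change = 4.9780 − 15.9624 = -10.98 °C.

-10.98 °C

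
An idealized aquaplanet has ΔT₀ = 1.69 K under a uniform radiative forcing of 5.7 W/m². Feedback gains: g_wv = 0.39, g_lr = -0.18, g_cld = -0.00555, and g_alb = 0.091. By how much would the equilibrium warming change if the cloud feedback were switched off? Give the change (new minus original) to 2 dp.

0.02 K

Original: g = 0.29545, ΔT = 1.69/(1−0.29545) = 2.3987 K.
Without cloud: g' = 0.301, ΔT' = 1.69/(1−0.301) = 2.4177 K.
Change = 2.4177 − 2.3987 = 0.02 K.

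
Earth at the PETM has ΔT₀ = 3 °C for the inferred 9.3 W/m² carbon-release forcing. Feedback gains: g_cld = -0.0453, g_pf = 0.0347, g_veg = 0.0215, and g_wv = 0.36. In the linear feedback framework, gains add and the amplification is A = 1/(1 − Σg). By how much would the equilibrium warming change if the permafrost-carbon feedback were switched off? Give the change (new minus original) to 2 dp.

-0.25 °C

Original: g = 0.3709, ΔT = 3/(1−0.3709) = 4.7687 °C.
Without permafrost-carbon: g' = 0.3362, ΔT' = 3/(1−0.3362) = 4.5194 °C.
Change = 4.5194 − 4.7687 = -0.25 °C.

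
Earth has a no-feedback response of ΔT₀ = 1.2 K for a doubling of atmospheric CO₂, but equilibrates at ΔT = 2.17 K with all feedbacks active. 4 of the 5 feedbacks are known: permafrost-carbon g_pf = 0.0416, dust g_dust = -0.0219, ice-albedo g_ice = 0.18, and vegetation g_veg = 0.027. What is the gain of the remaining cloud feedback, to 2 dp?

Amplification A = ΔT/ΔT₀ = 2.17/1.2 = 1.808.
Total gain g = 1 − 1/A = 1 − 1/1.808 = 0.4469.
Known gains sum to 0.0416 − 0.0219 + 0.18 + 0.027 = 0.2267.
g_cld = 0.4469 − 0.2267 = 0.22.

0.22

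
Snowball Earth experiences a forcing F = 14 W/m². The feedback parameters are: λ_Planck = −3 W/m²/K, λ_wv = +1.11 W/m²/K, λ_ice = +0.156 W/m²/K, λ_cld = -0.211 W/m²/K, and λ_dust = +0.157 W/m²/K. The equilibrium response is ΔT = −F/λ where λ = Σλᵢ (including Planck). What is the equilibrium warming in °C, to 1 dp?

7.8 °C

Net feedback parameter λ = (−3) + (+1.11) + (+0.156) + (-0.211) + (+0.157) = -1.788 W/m²/K.
ΔT = −F/λ = −14/(-1.788) = 7.8 °C.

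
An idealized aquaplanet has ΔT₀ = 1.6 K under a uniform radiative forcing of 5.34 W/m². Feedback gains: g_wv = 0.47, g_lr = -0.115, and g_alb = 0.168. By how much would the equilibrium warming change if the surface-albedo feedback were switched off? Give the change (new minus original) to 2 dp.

Original: g = 0.523, ΔT = 1.6/(1−0.523) = 3.3543 K.
Without surface-albedo: g' = 0.355, ΔT' = 1.6/(1−0.355) = 2.4806 K.
Change = 2.4806 − 3.3543 = -0.87 K.

-0.87 K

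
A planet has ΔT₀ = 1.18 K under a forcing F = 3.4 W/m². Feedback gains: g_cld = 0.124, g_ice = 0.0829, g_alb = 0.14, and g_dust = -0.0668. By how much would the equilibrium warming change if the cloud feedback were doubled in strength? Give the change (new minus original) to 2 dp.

Original: g = 0.2801, ΔT = 1.18/(1−0.2801) = 1.6391 K.
With doubled cloud: g' = 0.4041, ΔT' = 1.18/(1−0.4041) = 1.9802 K.
Change = 1.9802 − 1.6391 = 0.34 K.

0.34 K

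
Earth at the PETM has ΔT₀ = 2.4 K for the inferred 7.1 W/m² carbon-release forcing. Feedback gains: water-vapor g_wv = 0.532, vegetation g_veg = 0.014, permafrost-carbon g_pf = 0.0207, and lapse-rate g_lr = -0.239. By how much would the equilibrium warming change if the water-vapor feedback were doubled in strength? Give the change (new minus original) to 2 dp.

13.54 K

Original: g = 0.3277, ΔT = 2.4/(1−0.3277) = 3.5698 K.
With doubled water-vapor: g' = 0.8597, ΔT' = 2.4/(1−0.8597) = 17.1062 K.
Change = 17.1062 − 3.5698 = 13.54 K.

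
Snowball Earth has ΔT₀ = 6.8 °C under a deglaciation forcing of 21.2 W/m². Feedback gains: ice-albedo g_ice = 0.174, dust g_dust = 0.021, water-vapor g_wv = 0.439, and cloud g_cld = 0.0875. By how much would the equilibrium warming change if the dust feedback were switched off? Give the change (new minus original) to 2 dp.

Original: g = 0.7215, ΔT = 6.8/(1−0.7215) = 24.4165 °C.
Without dust: g' = 0.7005, ΔT' = 6.8/(1−0.7005) = 22.7045 °C.
Change = 22.7045 − 24.4165 = -1.71 °C.

-1.71 °C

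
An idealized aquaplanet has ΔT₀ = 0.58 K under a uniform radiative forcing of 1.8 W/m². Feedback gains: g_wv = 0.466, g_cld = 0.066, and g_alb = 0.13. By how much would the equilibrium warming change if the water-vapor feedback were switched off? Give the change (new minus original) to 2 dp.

-0.99 K

Original: g = 0.662, ΔT = 0.58/(1−0.662) = 1.7160 K.
Without water-vapor: g' = 0.196, ΔT' = 0.58/(1−0.196) = 0.7214 K.
Change = 0.7214 − 1.7160 = -0.99 K.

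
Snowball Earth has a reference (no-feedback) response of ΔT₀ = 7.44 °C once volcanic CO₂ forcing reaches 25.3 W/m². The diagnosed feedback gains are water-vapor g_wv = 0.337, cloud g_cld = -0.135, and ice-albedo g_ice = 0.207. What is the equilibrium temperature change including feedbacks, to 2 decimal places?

12.59 °C

Total gain g = 0.337 − 0.135 + 0.207 = 0.409.
Amplification A = 1/(1 − 0.409) = 1.692.
ΔT = 7.44 × 1.692 = 12.59 °C.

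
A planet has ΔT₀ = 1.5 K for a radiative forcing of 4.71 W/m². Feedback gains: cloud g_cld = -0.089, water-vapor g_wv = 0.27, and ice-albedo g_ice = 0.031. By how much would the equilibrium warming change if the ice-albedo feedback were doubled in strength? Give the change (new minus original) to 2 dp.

0.08 K

Original: g = 0.212, ΔT = 1.5/(1−0.212) = 1.9036 K.
With doubled ice-albedo: g' = 0.243, ΔT' = 1.5/(1−0.243) = 1.9815 K.
Change = 1.9815 − 1.9036 = 0.08 K.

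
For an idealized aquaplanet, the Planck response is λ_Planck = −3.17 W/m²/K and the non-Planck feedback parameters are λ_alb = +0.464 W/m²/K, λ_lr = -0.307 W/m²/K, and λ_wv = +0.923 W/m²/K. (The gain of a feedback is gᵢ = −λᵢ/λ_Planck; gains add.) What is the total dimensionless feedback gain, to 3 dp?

Convert to gains: g_alb = 0.464/3.17 = 0.1464; g_lr = -0.307/3.17 = -0.09685; g_wv = 0.923/3.17 = 0.2912.
Total gain g = 0.34075.

0.341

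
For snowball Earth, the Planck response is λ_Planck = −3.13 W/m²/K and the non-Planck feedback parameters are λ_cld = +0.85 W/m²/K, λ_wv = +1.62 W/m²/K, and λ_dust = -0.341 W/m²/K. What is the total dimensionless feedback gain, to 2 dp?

Convert to gains: g_cld = 0.85/3.13 = 0.2716; g_wv = 1.62/3.13 = 0.5176; g_dust = -0.341/3.13 = -0.1089.
Total gain g = 0.6803.

0.68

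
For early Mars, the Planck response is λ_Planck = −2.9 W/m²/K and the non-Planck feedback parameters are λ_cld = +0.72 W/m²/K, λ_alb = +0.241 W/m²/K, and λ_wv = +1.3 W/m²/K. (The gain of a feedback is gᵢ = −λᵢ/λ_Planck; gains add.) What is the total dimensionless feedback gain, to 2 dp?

0.78

Convert to gains: g_cld = 0.72/2.9 = 0.2483; g_alb = 0.241/2.9 = 0.0831; g_wv = 1.3/2.9 = 0.4483.
Total gain g = 0.7797.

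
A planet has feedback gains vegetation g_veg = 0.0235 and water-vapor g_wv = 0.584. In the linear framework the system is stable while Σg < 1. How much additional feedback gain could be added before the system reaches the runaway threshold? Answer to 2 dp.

Current total gain = 0.0235 + 0.584 = 0.6075.
Margin to runaway = 1 − 0.6075 = 0.39.

0.39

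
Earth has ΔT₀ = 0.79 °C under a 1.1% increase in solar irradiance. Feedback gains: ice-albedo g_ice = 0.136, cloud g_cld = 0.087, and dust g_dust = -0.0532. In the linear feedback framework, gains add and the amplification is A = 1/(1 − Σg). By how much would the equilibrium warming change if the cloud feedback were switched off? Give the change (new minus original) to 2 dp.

Original: g = 0.1698, ΔT = 0.79/(1−0.1698) = 0.9516 °C.
Without cloud: g' = 0.0828, ΔT' = 0.79/(1−0.0828) = 0.8613 °C.
Change = 0.8613 − 0.9516 = -0.09 °C.

-0.09 °C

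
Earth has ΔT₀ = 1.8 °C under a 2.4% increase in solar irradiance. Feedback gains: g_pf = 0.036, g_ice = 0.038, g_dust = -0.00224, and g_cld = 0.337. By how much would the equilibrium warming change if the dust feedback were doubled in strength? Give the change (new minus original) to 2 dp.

-0.01 °C

Original: g = 0.40876, ΔT = 1.8/(1−0.40876) = 3.0444 °C.
With doubled dust: g' = 0.40652, ΔT' = 1.8/(1−0.40652) = 3.0330 °C.
Change = 3.0330 − 3.0444 = -0.01 °C.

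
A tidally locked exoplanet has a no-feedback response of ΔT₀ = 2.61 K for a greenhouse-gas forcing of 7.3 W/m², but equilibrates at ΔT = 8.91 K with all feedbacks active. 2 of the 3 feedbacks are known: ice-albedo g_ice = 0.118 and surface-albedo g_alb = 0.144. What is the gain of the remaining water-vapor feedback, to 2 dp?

0.45

Amplification A = ΔT/ΔT₀ = 8.91/2.61 = 3.414.
Total gain g = 1 − 1/A = 1 − 1/3.414 = 0.7071.
Known gains sum to 0.118 + 0.144 = 0.262.
g_wv = 0.7071 − 0.262 = 0.45.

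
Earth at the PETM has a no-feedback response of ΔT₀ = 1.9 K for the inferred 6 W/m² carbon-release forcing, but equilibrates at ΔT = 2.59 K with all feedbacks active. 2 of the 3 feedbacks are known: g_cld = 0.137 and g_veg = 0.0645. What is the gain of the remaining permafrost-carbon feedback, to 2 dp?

0.06

Amplification A = ΔT/ΔT₀ = 2.59/1.9 = 1.363.
Total gain g = 1 − 1/A = 1 − 1/1.363 = 0.2663.
Known gains sum to 0.137 + 0.0645 = 0.2015.
g_pf = 0.2663 − 0.2015 = 0.06.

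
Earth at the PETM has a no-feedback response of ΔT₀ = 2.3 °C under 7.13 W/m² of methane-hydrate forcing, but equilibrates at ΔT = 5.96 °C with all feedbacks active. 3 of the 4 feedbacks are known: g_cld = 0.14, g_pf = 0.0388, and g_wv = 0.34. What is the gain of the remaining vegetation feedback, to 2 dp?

Amplification A = ΔT/ΔT₀ = 5.96/2.3 = 2.591.
Total gain g = 1 − 1/A = 1 − 1/2.591 = 0.614.
Known gains sum to 0.14 + 0.0388 + 0.34 = 0.5188.
g_veg = 0.614 − 0.5188 = 0.10.

0.10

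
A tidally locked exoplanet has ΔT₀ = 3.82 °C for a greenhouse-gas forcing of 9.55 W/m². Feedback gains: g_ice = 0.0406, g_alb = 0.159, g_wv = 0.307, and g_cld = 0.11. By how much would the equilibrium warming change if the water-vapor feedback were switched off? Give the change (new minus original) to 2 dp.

Original: g = 0.6166, ΔT = 3.82/(1−0.6166) = 9.9635 °C.
Without water-vapor: g' = 0.3096, ΔT' = 3.82/(1−0.3096) = 5.5330 °C.
Change = 5.5330 − 9.9635 = -4.43 °C.

-4.43 °C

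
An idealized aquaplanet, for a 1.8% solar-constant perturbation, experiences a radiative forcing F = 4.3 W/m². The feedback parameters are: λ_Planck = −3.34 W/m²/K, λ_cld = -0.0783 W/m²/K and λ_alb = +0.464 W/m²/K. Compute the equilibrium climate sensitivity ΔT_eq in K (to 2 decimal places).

Net feedback parameter λ = (−3.34) + (-0.0783) + (+0.464) = -2.9543 W/m²/K.
ΔT = −F/λ = −4.3/(-2.9543) = 1.46 K.

1.46 K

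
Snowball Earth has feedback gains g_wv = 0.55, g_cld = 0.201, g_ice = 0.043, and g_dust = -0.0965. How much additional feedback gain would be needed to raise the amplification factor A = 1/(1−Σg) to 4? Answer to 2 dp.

0.05

Current total gain = 0.6975.
Target gain for A = 4: g* = 1 − 1/4 = 0.75.
Additional gain needed = 0.75 − 0.6975 = 0.05.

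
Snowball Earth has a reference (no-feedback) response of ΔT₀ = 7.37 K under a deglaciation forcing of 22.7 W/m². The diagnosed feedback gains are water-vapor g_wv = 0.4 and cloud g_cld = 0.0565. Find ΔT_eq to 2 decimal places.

Total gain g = 0.4 + 0.0565 = 0.4565.
Amplification A = 1/(1 − 0.4565) = 1.84.
ΔT = 7.37 × 1.84 = 13.56 K.

13.56 K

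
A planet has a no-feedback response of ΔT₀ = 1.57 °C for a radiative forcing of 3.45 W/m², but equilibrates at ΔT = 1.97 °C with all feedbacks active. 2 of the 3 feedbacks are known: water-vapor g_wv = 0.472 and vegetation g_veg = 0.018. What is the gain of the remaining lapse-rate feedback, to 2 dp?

-0.29

Amplification A = ΔT/ΔT₀ = 1.97/1.57 = 1.255.
Total gain g = 1 − 1/A = 1 − 1/1.255 = 0.2032.
Known gains sum to 0.472 + 0.018 = 0.49.
g_lr = 0.2032 − 0.49 = -0.29.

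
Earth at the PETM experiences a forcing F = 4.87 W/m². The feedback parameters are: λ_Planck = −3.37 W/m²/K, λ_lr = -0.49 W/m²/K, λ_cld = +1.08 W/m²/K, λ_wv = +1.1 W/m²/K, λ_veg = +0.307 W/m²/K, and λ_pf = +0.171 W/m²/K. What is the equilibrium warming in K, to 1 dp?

4.1 K

Net feedback parameter λ = (−3.37) + (-0.49) + (+1.08) + (+1.1) + (+0.307) + (+0.171) = -1.202 W/m²/K.
ΔT = −F/λ = −4.87/(-1.202) = 4.1 K.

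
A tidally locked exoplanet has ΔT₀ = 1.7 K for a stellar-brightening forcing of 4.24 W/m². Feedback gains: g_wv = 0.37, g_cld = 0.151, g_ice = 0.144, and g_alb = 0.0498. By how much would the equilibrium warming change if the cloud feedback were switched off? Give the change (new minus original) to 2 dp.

-2.06 K

Original: g = 0.7148, ΔT = 1.7/(1−0.7148) = 5.9607 K.
Without cloud: g' = 0.5638, ΔT' = 1.7/(1−0.5638) = 3.8973 K.
Change = 3.8973 − 5.9607 = -2.06 K.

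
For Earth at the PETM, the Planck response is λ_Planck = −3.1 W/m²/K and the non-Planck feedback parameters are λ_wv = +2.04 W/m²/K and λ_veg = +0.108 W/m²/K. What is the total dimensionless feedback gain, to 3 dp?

0.693

Convert to gains: g_wv = 2.04/3.1 = 0.6581; g_veg = 0.108/3.1 = 0.03484.
Total gain g = 0.69294.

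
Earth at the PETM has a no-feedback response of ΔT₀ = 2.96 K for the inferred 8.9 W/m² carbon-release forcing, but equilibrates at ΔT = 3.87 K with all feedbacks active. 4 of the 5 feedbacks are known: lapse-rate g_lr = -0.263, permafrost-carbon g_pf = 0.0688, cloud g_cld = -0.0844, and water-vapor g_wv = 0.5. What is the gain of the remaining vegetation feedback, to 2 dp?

Amplification A = ΔT/ΔT₀ = 3.87/2.96 = 1.307.
Total gain g = 1 − 1/A = 1 − 1/1.307 = 0.2349.
Known gains sum to -0.263 + 0.0688 − 0.0844 + 0.5 = 0.2214.
g_veg = 0.2349 − 0.2214 = 0.01.

0.01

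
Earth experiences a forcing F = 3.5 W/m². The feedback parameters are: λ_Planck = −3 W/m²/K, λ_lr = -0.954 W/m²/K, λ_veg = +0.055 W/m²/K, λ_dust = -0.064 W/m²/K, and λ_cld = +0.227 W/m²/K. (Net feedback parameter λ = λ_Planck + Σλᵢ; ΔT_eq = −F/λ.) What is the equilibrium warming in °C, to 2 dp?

0.94 °C

Net feedback parameter λ = (−3) + (-0.954) + (+0.055) + (-0.064) + (+0.227) = -3.736 W/m²/K.
ΔT = −F/λ = −3.5/(-3.736) = 0.94 °C.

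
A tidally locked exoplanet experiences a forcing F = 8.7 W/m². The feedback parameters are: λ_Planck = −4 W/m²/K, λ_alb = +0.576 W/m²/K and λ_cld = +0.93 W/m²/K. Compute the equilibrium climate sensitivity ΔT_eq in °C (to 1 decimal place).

Net feedback parameter λ = (−4) + (+0.576) + (+0.93) = -2.494 W/m²/K.
ΔT = −F/λ = −8.7/(-2.494) = 3.5 °C.

3.5 °C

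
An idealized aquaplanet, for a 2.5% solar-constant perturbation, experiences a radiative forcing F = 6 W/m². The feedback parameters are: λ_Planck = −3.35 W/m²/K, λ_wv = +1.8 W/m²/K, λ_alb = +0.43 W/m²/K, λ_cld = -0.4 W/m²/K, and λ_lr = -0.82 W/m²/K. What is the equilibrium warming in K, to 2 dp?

Net feedback parameter λ = (−3.35) + (+1.8) + (+0.43) + (-0.4) + (-0.82) = -2.34 W/m²/K.
ΔT = −F/λ = −6/(-2.34) = 2.56 K.

2.56 K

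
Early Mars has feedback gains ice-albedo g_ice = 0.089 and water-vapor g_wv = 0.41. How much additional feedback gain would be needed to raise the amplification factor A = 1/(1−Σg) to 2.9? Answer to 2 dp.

0.16

Current total gain = 0.499.
Target gain for A = 2.9: g* = 1 − 1/2.9 = 0.6552.
Additional gain needed = 0.6552 − 0.499 = 0.16.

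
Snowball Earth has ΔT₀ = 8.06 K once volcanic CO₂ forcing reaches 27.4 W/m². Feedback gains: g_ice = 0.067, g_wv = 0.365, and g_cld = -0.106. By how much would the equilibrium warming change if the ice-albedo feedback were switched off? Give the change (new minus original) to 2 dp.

Original: g = 0.326, ΔT = 8.06/(1−0.326) = 11.9585 K.
Without ice-albedo: g' = 0.259, ΔT' = 8.06/(1−0.259) = 10.8772 K.
Change = 10.8772 − 11.9585 = -1.08 K.

-1.08 K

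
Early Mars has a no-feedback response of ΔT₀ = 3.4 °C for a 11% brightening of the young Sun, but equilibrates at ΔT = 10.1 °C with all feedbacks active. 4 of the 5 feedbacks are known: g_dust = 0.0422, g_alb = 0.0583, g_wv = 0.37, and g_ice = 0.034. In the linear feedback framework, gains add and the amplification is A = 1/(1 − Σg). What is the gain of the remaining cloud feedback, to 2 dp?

0.16

Amplification A = ΔT/ΔT₀ = 10.1/3.4 = 2.971.
Total gain g = 1 − 1/A = 1 − 1/2.971 = 0.6634.
Known gains sum to 0.0422 + 0.0583 + 0.37 + 0.034 = 0.5045.
g_cld = 0.6634 − 0.5045 = 0.16.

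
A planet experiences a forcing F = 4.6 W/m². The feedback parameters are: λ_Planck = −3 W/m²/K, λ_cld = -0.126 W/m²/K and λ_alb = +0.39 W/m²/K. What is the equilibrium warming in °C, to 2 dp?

1.68 °C

Net feedback parameter λ = (−3) + (-0.126) + (+0.39) = -2.736 W/m²/K.
ΔT = −F/λ = −4.6/(-2.736) = 1.68 °C.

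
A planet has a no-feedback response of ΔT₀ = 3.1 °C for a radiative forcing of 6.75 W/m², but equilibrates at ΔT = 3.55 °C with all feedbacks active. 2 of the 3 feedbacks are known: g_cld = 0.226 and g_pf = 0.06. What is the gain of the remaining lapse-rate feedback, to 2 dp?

Amplification A = ΔT/ΔT₀ = 3.55/3.1 = 1.145.
Total gain g = 1 − 1/A = 1 − 1/1.145 = 0.1266.
Known gains sum to 0.226 + 0.06 = 0.286.
g_lr = 0.1266 − 0.286 = -0.16.

-0.16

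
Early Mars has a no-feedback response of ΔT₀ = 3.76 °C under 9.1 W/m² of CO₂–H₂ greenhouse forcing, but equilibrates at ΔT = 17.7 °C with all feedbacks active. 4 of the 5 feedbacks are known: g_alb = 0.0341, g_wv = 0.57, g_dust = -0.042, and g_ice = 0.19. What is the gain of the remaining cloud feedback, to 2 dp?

Amplification A = ΔT/ΔT₀ = 17.7/3.76 = 4.707.
Total gain g = 1 − 1/A = 1 − 1/4.707 = 0.7876.
Known gains sum to 0.0341 + 0.57 − 0.042 + 0.19 = 0.7521.
g_cld = 0.7876 − 0.7521 = 0.04.

0.04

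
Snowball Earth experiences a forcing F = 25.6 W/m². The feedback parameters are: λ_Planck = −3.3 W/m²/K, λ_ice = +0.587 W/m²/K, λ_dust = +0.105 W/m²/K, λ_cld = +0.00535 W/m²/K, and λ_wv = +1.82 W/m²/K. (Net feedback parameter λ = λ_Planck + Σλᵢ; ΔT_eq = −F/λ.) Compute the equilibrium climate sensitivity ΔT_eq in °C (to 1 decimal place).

Net feedback parameter λ = (−3.3) + (+0.587) + (+0.105) + (+0.00535) + (+1.82) = -0.78265 W/m²/K.
ΔT = −F/λ = −25.6/(-0.78265) = 32.7 °C.

32.7 °C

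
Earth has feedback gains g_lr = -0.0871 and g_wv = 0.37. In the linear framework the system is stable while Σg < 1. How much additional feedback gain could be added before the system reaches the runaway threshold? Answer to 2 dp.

0.72

Current total gain = -0.0871 + 0.37 = 0.2829.
Margin to runaway = 1 − 0.2829 = 0.72.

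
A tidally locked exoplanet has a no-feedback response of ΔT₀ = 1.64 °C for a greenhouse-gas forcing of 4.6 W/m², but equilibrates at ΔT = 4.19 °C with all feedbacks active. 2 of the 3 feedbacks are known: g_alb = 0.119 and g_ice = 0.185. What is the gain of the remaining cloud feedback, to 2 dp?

0.30

Amplification A = ΔT/ΔT₀ = 4.19/1.64 = 2.555.
Total gain g = 1 − 1/A = 1 − 1/2.555 = 0.6086.
Known gains sum to 0.119 + 0.185 = 0.304.
g_cld = 0.6086 − 0.304 = 0.30.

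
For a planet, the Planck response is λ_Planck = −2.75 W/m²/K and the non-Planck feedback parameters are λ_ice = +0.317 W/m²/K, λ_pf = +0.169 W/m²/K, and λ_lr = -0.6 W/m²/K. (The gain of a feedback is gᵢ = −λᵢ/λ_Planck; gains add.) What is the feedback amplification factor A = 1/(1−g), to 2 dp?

Convert to gains: g_ice = 0.317/2.75 = 0.1153; g_pf = 0.169/2.75 = 0.06145; g_lr = -0.6/2.75 = -0.2182.
Total gain g = -0.04145.
A = 1/(1 + 0.04145) = 0.96.

0.96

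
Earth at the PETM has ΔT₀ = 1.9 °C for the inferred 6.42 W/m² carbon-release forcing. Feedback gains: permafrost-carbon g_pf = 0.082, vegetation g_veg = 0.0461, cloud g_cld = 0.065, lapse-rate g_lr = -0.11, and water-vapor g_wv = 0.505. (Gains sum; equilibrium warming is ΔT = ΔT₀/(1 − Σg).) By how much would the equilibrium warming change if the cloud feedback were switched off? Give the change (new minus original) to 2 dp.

-0.63 °C

Original: g = 0.5881, ΔT = 1.9/(1−0.5881) = 4.6128 °C.
Without cloud: g' = 0.5231, ΔT' = 1.9/(1−0.5231) = 3.9841 °C.
Change = 3.9841 − 4.6128 = -0.63 °C.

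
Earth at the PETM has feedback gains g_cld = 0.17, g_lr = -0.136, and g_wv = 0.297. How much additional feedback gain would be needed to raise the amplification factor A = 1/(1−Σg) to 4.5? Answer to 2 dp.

0.45

Current total gain = 0.331.
Target gain for A = 4.5: g* = 1 − 1/4.5 = 0.7778.
Additional gain needed = 0.7778 − 0.331 = 0.45.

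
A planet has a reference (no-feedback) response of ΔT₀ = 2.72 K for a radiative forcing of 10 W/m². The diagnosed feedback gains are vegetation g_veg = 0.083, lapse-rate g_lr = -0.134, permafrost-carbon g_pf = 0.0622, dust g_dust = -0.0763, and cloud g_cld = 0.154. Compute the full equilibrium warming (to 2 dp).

Total gain g = 0.083 − 0.134 + 0.0622 − 0.0763 + 0.154 = 0.0889.
Amplification A = 1/(1 − 0.0889) = 1.098.
ΔT = 2.72 × 1.098 = 2.99 K.

2.99 K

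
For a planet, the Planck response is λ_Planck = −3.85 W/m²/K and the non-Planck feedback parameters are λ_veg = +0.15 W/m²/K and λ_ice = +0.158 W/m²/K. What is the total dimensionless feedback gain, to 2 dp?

Convert to gains: g_veg = 0.15/3.85 = 0.03896; g_ice = 0.158/3.85 = 0.04104.
Total gain g = 0.08.

0.08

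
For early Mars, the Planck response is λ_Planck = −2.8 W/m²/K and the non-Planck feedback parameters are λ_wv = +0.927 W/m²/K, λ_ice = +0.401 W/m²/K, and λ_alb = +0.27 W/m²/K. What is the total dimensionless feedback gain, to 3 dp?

0.571

Convert to gains: g_wv = 0.927/2.8 = 0.3311; g_ice = 0.401/2.8 = 0.1432; g_alb = 0.27/2.8 = 0.09643.
Total gain g = 0.57073.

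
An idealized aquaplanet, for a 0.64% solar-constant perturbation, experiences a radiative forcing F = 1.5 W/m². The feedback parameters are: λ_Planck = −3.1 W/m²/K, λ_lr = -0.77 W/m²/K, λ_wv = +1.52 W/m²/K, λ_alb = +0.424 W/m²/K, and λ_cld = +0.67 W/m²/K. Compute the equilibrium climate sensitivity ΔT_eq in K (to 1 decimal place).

Net feedback parameter λ = (−3.1) + (-0.77) + (+1.52) + (+0.424) + (+0.67) = -1.256 W/m²/K.
ΔT = −F/λ = −1.5/(-1.256) = 1.2 K.

1.2 K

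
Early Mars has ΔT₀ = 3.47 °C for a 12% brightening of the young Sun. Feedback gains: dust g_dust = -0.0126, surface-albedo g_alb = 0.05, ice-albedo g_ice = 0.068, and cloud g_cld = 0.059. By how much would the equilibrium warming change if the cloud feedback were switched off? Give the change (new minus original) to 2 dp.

-0.27 °C

Original: g = 0.1644, ΔT = 3.47/(1−0.1644) = 4.1527 °C.
Without cloud: g' = 0.1054, ΔT' = 3.47/(1−0.1054) = 3.8788 °C.
Change = 3.8788 − 4.1527 = -0.27 °C.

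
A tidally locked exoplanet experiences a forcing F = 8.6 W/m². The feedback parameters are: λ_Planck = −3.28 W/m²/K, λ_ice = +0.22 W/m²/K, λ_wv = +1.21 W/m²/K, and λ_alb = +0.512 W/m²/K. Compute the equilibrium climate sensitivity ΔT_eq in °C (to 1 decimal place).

Net feedback parameter λ = (−3.28) + (+0.22) + (+1.21) + (+0.512) = -1.338 W/m²/K.
ΔT = −F/λ = −8.6/(-1.338) = 6.4 °C.

6.4 °C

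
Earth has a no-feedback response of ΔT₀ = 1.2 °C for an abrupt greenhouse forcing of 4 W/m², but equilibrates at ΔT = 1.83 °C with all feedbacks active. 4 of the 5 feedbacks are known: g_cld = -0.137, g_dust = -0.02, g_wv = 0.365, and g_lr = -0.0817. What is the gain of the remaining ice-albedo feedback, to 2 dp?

0.22

Amplification A = ΔT/ΔT₀ = 1.83/1.2 = 1.525.
Total gain g = 1 − 1/A = 1 − 1/1.525 = 0.3443.
Known gains sum to -0.137 − 0.02 + 0.365 − 0.0817 = 0.1263.
g_ice = 0.3443 − 0.1263 = 0.22.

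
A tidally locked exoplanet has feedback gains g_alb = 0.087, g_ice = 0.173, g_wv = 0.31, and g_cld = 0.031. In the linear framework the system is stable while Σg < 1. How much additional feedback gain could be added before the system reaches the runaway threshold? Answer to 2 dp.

0.40

Current total gain = 0.087 + 0.173 + 0.31 + 0.031 = 0.601.
Margin to runaway = 1 − 0.601 = 0.40.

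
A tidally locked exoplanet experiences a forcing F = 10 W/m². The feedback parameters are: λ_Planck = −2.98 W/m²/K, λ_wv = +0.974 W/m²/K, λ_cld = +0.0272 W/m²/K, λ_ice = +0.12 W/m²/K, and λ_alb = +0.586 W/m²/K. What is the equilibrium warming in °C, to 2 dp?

Net feedback parameter λ = (−2.98) + (+0.974) + (+0.0272) + (+0.12) + (+0.586) = -1.2728 W/m²/K.
ΔT = −F/λ = −10/(-1.2728) = 7.86 °C.

7.86 °C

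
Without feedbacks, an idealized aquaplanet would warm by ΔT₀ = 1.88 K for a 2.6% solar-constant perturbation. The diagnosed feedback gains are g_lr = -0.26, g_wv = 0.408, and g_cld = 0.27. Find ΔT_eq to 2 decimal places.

Total gain g = -0.26 + 0.408 + 0.27 = 0.418.
Amplification A = 1/(1 − 0.418) = 1.718.
ΔT = 1.88 × 1.718 = 3.23 K.

3.23 K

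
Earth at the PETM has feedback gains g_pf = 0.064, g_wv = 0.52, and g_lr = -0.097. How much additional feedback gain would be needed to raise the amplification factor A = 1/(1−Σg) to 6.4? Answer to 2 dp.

0.36

Current total gain = 0.487.
Target gain for A = 6.4: g* = 1 − 1/6.4 = 0.8438.
Additional gain needed = 0.8438 − 0.487 = 0.36.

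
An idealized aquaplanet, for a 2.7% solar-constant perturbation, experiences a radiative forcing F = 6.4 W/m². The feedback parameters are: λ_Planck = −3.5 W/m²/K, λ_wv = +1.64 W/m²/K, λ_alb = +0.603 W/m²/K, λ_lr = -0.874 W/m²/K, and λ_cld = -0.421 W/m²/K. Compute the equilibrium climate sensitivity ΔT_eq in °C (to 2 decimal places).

2.51 °C

Net feedback parameter λ = (−3.5) + (+1.64) + (+0.603) + (-0.874) + (-0.421) = -2.552 W/m²/K.
ΔT = −F/λ = −6.4/(-2.552) = 2.51 °C.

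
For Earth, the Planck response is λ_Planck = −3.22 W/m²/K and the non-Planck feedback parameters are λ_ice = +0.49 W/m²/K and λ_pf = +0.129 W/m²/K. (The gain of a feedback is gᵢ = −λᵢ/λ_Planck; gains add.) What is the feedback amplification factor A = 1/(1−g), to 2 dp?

1.24

Convert to gains: g_ice = 0.49/3.22 = 0.1522; g_pf = 0.129/3.22 = 0.04006.
Total gain g = 0.19226.
A = 1/(1 − 0.19226) = 1.24.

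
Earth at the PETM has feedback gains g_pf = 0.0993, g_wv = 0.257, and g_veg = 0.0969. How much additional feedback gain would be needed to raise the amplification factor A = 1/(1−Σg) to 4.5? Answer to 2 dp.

Current total gain = 0.4532.
Target gain for A = 4.5: g* = 1 − 1/4.5 = 0.7778.
Additional gain needed = 0.7778 − 0.4532 = 0.32.

0.32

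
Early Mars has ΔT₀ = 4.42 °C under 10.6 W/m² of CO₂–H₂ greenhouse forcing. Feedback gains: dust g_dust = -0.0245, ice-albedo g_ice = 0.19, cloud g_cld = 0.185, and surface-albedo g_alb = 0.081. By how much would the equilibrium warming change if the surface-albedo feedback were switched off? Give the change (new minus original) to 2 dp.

-0.97 °C

Original: g = 0.4315, ΔT = 4.42/(1−0.4315) = 7.7748 °C.
Without surface-albedo: g' = 0.3505, ΔT' = 4.42/(1−0.3505) = 6.8052 °C.
Change = 6.8052 − 7.7748 = -0.97 °C.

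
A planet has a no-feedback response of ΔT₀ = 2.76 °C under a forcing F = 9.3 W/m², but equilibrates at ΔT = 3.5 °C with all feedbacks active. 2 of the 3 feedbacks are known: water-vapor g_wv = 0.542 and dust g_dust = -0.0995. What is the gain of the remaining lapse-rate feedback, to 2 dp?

Amplification A = ΔT/ΔT₀ = 3.5/2.76 = 1.268.
Total gain g = 1 − 1/A = 1 − 1/1.268 = 0.2114.
Known gains sum to 0.542 − 0.0995 = 0.4425.
g_lr = 0.2114 − 0.4425 = -0.23.

-0.23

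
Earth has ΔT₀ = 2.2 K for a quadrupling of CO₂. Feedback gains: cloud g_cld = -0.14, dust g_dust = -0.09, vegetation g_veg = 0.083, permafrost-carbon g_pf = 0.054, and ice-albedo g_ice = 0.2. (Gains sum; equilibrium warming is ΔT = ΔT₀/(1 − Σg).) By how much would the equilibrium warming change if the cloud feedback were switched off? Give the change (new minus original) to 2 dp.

Original: g = 0.107, ΔT = 2.2/(1−0.107) = 2.4636 K.
Without cloud: g' = 0.247, ΔT' = 2.2/(1−0.247) = 2.9216 K.
Change = 2.9216 − 2.4636 = 0.46 K.

0.46 K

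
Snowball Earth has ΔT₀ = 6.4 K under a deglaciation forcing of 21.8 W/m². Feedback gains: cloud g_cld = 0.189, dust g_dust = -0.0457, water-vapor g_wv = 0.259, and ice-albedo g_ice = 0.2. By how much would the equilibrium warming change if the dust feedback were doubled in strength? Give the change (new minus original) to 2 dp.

-1.66 K

Original: g = 0.6023, ΔT = 6.4/(1−0.6023) = 16.0925 K.
With doubled dust: g' = 0.5566, ΔT' = 6.4/(1−0.5566) = 14.4339 K.
Change = 14.4339 − 16.0925 = -1.66 K.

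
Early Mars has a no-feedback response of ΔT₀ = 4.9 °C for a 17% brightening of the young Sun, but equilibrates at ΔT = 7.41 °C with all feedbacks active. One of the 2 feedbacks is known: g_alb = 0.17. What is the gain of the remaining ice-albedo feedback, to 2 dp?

Amplification A = ΔT/ΔT₀ = 7.41/4.9 = 1.512.
Total gain g = 1 − 1/A = 1 − 1/1.512 = 0.3386.
The known gain is 0.17.
g_ice = 0.3386 − 0.17 = 0.17.

0.17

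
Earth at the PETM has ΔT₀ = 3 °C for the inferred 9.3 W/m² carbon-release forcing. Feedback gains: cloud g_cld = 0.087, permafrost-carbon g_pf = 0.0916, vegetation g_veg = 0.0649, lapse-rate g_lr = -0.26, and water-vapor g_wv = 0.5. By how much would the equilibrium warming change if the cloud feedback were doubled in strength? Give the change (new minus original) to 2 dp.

1.18 °C

Original: g = 0.4835, ΔT = 3/(1−0.4835) = 5.8083 °C.
With doubled cloud: g' = 0.5705, ΔT' = 3/(1−0.5705) = 6.9849 °C.
Change = 6.9849 − 5.8083 = 1.18 °C.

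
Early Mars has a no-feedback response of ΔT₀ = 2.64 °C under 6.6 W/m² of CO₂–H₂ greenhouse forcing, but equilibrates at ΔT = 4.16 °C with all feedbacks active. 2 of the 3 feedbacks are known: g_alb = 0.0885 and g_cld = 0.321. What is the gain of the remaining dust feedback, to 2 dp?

-0.04

Amplification A = ΔT/ΔT₀ = 4.16/2.64 = 1.576.
Total gain g = 1 − 1/A = 1 − 1/1.576 = 0.3655.
Known gains sum to 0.0885 + 0.321 = 0.4095.
g_dust = 0.3655 − 0.4095 = -0.04.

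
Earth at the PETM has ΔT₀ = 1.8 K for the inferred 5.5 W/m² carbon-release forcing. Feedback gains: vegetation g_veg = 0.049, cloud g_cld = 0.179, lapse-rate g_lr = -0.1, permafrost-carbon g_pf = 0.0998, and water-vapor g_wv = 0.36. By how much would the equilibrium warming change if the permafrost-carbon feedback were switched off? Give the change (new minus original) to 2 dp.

-0.85 K

Original: g = 0.5878, ΔT = 1.8/(1−0.5878) = 4.3668 K.
Without permafrost-carbon: g' = 0.488, ΔT' = 1.8/(1−0.488) = 3.5156 K.
Change = 3.5156 − 4.3668 = -0.85 K.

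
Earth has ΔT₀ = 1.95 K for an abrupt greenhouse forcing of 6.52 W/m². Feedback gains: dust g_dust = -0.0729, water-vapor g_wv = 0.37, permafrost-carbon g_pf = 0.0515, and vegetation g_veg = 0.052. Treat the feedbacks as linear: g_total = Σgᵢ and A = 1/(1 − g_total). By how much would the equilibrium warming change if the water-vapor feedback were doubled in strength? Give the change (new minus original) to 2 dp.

5.25 K

Original: g = 0.4006, ΔT = 1.95/(1−0.4006) = 3.2533 K.
With doubled water-vapor: g' = 0.7706, ΔT' = 1.95/(1−0.7706) = 8.5004 K.
Change = 8.5004 − 3.2533 = 5.25 K.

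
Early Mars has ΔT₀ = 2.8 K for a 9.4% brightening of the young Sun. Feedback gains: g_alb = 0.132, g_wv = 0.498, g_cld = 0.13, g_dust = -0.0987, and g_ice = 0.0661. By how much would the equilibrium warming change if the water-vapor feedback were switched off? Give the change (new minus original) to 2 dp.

Original: g = 0.7274, ΔT = 2.8/(1−0.7274) = 10.2715 K.
Without water-vapor: g' = 0.2294, ΔT' = 2.8/(1−0.2294) = 3.6335 K.
Change = 3.6335 − 10.2715 = -6.64 K.

-6.64 K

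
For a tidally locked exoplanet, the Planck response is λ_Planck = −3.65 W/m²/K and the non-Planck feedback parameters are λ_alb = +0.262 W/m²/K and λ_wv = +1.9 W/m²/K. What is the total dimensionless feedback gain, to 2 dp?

0.59

Convert to gains: g_alb = 0.262/3.65 = 0.07178; g_wv = 1.9/3.65 = 0.5205.
Total gain g = 0.59228.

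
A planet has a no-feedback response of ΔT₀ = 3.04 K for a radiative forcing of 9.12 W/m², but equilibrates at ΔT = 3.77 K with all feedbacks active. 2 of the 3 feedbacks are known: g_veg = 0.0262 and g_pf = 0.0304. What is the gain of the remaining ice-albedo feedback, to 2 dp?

Amplification A = ΔT/ΔT₀ = 3.77/3.04 = 1.24.
Total gain g = 1 − 1/A = 1 − 1/1.24 = 0.1935.
Known gains sum to 0.0262 + 0.0304 = 0.0566.
g_ice = 0.1935 − 0.0566 = 0.14.

0.14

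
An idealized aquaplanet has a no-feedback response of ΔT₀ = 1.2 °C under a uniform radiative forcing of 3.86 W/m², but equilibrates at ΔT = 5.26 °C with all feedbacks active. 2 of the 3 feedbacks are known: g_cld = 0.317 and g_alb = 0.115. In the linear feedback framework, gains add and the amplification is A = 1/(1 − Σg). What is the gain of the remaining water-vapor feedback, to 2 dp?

0.34

Amplification A = ΔT/ΔT₀ = 5.26/1.2 = 4.383.
Total gain g = 1 − 1/A = 1 − 1/4.383 = 0.7718.
Known gains sum to 0.317 + 0.115 = 0.432.
g_wv = 0.7718 − 0.432 = 0.34.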